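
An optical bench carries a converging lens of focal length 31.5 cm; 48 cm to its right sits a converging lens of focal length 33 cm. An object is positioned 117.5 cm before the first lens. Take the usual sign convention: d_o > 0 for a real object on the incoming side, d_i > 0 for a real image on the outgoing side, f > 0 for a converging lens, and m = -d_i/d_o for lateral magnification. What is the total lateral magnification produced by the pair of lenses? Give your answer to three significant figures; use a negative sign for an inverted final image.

-0.431

Applying the thin-lens equation to the first lens, 1/31.5 = 1/117.5 + 1/d_i1, which gives d_i1 = 43.038 cm.
Its lateral magnification is m_1 = -d_i1/d_o1 = -(43.038)/117.5 = -0.3663.
That image sits 4.962 cm in front of the second lens, so d_o2 = 4.962 cm.
Applying the thin-lens equation again with f_2 = 33 cm and d_o2 = 4.962 cm gives d_i2 = -5.840 cm.
m_2 = -(-5.840)/(4.962) = 1.1770.
Overall magnification: m = m_1 m_2 = -0.4311.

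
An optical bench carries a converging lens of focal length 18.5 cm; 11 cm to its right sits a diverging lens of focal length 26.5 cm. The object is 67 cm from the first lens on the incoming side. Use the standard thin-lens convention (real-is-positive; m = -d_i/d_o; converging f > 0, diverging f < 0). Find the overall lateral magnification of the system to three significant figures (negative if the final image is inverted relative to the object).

-0.846

Applying the thin-lens equation to the first lens, 1/18.5 = 1/67 + 1/d_i1, which gives d_i1 = 25.557 cm.
Its lateral magnification is m_1 = -d_i1/d_o1 = -(25.557)/67 = -0.3814.
Since 25.557 cm > 11 cm, the first image lies past the second lens and serves as a virtual object: d_o2 = L - d_i1 = -14.557 cm.
Applying the thin-lens equation again with f_2 = -26.5 cm and d_o2 = -14.557 cm gives d_i2 = 32.299 cm.
m_2 = -(32.299)/(-14.557) = 2.2188.
The system's lateral magnification is m_1 m_2 = (-0.3814)(2.2188) = -0.8464.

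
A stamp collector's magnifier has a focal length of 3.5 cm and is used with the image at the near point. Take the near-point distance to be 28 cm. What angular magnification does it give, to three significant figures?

9.00

M = 1 + D/f = 1 + 28/3.5 = 9.000.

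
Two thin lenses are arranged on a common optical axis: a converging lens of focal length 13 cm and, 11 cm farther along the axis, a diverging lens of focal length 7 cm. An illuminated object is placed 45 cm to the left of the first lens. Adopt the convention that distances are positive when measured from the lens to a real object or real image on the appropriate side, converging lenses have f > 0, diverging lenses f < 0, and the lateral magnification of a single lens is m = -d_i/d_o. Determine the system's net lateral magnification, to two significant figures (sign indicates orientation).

Lens 1: 1/d_i1 = 1/f_1 - 1/d_o1 = 1/13 - 1/45 = 0.05470 cm^-1, so d_i1 = 18.281 cm.
m_1 = -(18.281)/45 = -0.4062.
This image would form 18.281 cm past lens 1, i.e. 7.281 cm beyond lens 2, so it is a virtual object for lens 2: d_o2 = 11 - 18.281 = -7.281 cm.
Lens 2: 1/d_i2 = 1/f_2 - 1/d_o2 = 1/(-7) - 1/(-7.281) = -0.00552 cm^-1, so d_i2 = -181.222 cm.
m_2 = -(-181.222)/(-7.281) = -24.8889.
Overall magnification: m = m_1 m_2 = 10.1111.

10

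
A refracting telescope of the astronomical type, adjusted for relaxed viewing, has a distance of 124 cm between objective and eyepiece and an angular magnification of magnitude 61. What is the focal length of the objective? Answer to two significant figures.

In normal adjustment the tube length equals f_obj + f_eye and |M| = f_obj/f_eye.
So f_obj = 61 f_eye and 61 f_eye + f_eye = 124 cm, giving f_eye = 124/62 = 2.000 cm and f_obj = 122.000 cm.

120 cm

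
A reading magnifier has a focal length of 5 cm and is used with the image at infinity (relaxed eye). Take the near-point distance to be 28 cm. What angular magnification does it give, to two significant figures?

M = D/f = 28/5 = 5.600.

5.6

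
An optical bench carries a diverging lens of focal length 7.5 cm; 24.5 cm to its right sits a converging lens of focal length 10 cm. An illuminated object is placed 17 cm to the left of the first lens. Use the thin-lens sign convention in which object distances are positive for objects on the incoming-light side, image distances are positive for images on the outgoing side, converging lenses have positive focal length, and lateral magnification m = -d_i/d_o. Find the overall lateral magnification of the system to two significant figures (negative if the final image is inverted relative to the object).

-0.16

Lens 1: 1/d_i1 = 1/f_1 - 1/d_o1 = 1/(-7.5) - 1/17 = -0.19216 cm^-1, so d_i1 = -5.204 cm.
m_1 = -(-5.204)/17 = 0.3061.
The intermediate image is virtual, 5.204 cm to the left of lens 1, so d_o2 = L - d_i1 = 24.5 - (-5.204) = 29.704 cm.
Lens 2: 1/d_i2 = 1/f_2 - 1/d_o2 = 1/10 - 1/(29.704) = 0.06633 cm^-1, so d_i2 = 15.075 cm.
m_2 = -(15.075)/(29.704) = -0.5075.
The system's lateral magnification is m_1 m_2 = (0.3061)(-0.5075) = -0.1554.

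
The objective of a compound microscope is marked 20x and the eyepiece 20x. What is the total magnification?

The overall magnification of a compound microscope is the product of the objective and eyepiece magnifications:
M = M_obj x M_eye = 20 x 20 = 400.

400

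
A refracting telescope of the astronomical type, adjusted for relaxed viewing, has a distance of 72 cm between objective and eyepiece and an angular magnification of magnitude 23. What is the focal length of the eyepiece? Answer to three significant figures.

In normal adjustment the tube length equals f_obj + f_eye and |M| = f_obj/f_eye.
So f_obj = 23 f_eye and 23 f_eye + f_eye = 72 cm, giving f_eye = 72/24 = 3.000 cm and f_obj = 69.000 cm.

3.00 cm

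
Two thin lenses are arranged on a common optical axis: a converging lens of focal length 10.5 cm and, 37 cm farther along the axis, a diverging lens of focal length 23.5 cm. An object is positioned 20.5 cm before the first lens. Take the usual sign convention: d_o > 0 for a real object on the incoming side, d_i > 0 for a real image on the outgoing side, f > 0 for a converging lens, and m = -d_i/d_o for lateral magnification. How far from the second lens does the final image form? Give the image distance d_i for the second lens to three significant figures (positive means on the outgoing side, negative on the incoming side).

-9.33 cm

Lens 1: 1/d_i1 = 1/f_1 - 1/d_o1 = 1/10.5 - 1/20.5 = 0.04646 cm^-1, so d_i1 = 21.525 cm.
Object distance for lens 2: d_o2 = 37 - 21.525 = 15.475 cm.
Lens 2: 1/d_i2 = 1/f_2 - 1/d_o2 = 1/(-23.5) - 1/(15.475) = -0.10717 cm^-1, so d_i2 = -9.331 cm.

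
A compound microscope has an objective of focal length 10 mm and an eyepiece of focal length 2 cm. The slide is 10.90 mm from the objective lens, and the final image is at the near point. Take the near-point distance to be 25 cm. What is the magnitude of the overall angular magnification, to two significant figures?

Convert to cm: f_obj = 10 mm = 1 cm; d_o = 10.90 mm = 1.09 cm.
Objective: 1/d_i = 1/f_obj - 1/d_o = 1/1 - 1/1.09 = 0.08257 cm^-1, so d_i = 12.111 cm.
m_obj = -d_i/d_o = -12.111/1.09 = -11.111.
Eyepiece angular magnification (image at near point): M_eye = 1 + D/f_e = 1 + 25/2 = 13.500.
Overall M = m_obj x M_eye = (-11.111)(13.500) = -150.00.
|M| = 150.00.

150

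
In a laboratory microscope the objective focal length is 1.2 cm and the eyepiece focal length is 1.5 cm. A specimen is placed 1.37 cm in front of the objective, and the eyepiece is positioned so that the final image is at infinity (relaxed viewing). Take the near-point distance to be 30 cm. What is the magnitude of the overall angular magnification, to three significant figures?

Objective: 1/d_i = 1/f_obj - 1/d_o = 1/1.2 - 1/1.37 = 0.10341 cm^-1, so d_i = 9.671 cm.
m_obj = -d_i/d_o = -9.671/1.37 = -7.059.
Eyepiece angular magnification (image at infinity): M_eye = D/f_e = 30/1.5 = 20.000.
Overall M = m_obj x M_eye = (-7.059)(20.000) = -141.18.
|M| = 141.18.

141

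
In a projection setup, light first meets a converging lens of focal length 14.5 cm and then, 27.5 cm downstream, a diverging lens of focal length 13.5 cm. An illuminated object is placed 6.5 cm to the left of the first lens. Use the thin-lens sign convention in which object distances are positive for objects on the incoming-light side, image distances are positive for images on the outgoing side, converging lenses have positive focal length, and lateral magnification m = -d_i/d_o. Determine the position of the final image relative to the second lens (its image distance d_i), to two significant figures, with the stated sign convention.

-10 cm

Lens 1: 1/d_i1 = 1/f_1 - 1/d_o1 = 1/14.5 - 1/6.5 = -0.08488 cm^-1, so d_i1 = -11.781 cm.
The intermediate image is virtual, 11.781 cm to the left of lens 1, so d_o2 = L - d_i1 = 27.5 - (-11.781) = 39.281 cm.
Lens 2: 1/d_i2 = 1/f_2 - 1/d_o2 = 1/(-13.5) - 1/(39.281) = -0.09953 cm^-1, so d_i2 = -10.047 cm.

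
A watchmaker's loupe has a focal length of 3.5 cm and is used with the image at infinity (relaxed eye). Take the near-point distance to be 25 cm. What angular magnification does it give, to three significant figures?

7.14

M = D/f = 25/3.5 = 7.143.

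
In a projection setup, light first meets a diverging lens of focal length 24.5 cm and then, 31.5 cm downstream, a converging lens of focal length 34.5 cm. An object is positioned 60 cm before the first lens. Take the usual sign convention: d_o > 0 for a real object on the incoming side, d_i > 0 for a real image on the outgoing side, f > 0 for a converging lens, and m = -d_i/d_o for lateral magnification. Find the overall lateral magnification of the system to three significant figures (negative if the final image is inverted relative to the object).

First lens: d_i1 = 1/(1/(-24.5) - 1/60) = -17.396 cm.
m_1 = -(-17.396)/60 = 0.2899.
With d_i1 < 0 the first image is virtual and lies on the object side; the object distance for lens 2 is d_o2 = 31.5 - (-17.396) = 48.896 cm.
Second lens: d_i2 = 1/(1/34.5 - 1/(48.896)) = 117.177 cm.
m_2 = -(117.177)/(48.896) = -2.3964.
Overall magnification: m = m_1 m_2 = -0.6948.

-0.695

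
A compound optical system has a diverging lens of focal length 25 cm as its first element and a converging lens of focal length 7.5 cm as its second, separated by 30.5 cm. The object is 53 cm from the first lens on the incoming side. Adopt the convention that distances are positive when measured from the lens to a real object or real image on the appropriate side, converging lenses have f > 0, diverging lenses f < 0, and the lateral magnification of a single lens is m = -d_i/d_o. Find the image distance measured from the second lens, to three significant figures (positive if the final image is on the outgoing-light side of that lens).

Applying the thin-lens equation to the first lens, 1/(-25) = 1/53 + 1/d_i1, which gives d_i1 = -16.987 cm.
With d_i1 < 0 the first image is virtual and lies on the object side; the object distance for lens 2 is d_o2 = 30.5 - (-16.987) = 47.487 cm.
Applying the thin-lens equation again with f_2 = 7.5 cm and d_o2 = 47.487 cm gives d_i2 = 8.907 cm.

8.91 cm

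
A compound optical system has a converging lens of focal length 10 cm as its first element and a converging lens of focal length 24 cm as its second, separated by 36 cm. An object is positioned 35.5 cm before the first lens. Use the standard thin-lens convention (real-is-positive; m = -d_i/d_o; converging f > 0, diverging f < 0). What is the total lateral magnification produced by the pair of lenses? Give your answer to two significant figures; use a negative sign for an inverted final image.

First lens: d_i1 = 1/(1/10 - 1/35.5) = 13.922 cm.
m_1 = -(13.922)/35.5 = -0.3922.
The intermediate image is 13.922 cm to the right of lens 1, so d_o2 = L - d_i1 = 36 - 13.922 = 22.078 cm.
Second lens: d_i2 = 1/(1/24 - 1/(22.078)) = -275.755 cm.
m_2 = -(-275.755)/(22.078) = 12.4898.
Total m = m_1 x m_2 = (-0.3922)(12.4898) = -4.8980.

-4.9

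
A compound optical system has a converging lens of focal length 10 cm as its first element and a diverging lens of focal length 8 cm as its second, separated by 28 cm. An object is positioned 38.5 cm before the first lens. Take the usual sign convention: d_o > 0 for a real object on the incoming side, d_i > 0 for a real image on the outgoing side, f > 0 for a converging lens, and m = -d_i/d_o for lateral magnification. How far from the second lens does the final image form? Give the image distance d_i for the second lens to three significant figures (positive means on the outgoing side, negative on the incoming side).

Applying the thin-lens equation to the first lens, 1/10 = 1/38.5 + 1/d_i1, which gives d_i1 = 13.509 cm.
Object distance for lens 2: d_o2 = 28 - 13.509 = 14.491 cm.
Applying the thin-lens equation again with f_2 = -8 cm and d_o2 = 14.491 cm gives d_i2 = -5.154 cm.

-5.15 cm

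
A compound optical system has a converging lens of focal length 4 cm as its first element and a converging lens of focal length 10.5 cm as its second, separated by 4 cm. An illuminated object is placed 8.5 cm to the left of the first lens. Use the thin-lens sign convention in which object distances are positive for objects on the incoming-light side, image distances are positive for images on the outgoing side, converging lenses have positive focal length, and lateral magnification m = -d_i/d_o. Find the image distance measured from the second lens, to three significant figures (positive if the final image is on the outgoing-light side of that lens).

Lens 1: 1/d_i1 = 1/f_1 - 1/d_o1 = 1/4 - 1/8.5 = 0.13235 cm^-1, so d_i1 = 7.556 cm.
This image would form 7.556 cm past lens 1, i.e. 3.556 cm beyond lens 2, so it is a virtual object for lens 2: d_o2 = 4 - 7.556 = -3.556 cm.
Lens 2: 1/d_i2 = 1/f_2 - 1/d_o2 = 1/10.5 - 1/(-3.556) = 0.37649 cm^-1, so d_i2 = 2.656 cm.

2.66 cm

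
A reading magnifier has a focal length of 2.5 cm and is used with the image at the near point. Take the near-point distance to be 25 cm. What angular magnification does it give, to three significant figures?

M = 1 + D/f = 1 + 25/2.5 = 11.000.

11.0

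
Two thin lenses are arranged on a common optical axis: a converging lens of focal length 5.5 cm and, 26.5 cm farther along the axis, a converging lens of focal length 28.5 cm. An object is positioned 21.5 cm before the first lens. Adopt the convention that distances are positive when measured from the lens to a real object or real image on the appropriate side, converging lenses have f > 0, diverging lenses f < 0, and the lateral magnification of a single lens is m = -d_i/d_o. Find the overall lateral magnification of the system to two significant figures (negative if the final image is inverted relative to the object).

First lens: d_i1 = 1/(1/5.5 - 1/21.5) = 7.391 cm.
m_1 = -(7.391)/21.5 = -0.3438.
That image sits 19.109 cm in front of the second lens, so d_o2 = 19.109 cm.
Second lens: d_i2 = 1/(1/28.5 - 1/(19.109)) = -57.996 cm.
m_2 = -(-57.996)/(19.109) = 3.0349.
Overall magnification: m = m_1 m_2 = -1.0433.

-1.0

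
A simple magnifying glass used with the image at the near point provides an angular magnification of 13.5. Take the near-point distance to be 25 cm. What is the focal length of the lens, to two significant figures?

For the image at the near point, M = 1 + D/f.
f = D/(M - 1) = 25/(13.5 - 1) = 2.000 cm.

2.0 cm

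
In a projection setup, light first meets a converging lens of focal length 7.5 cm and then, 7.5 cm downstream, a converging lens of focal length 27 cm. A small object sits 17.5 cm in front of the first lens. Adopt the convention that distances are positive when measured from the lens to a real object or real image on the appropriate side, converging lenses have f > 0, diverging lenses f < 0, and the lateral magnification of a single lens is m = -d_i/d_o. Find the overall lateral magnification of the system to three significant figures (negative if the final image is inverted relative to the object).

Applying the thin-lens equation to the first lens, 1/7.5 = 1/17.5 + 1/d_i1, which gives d_i1 = 13.125 cm.
Its lateral magnification is m_1 = -d_i1/d_o1 = -(13.125)/17.5 = -0.7500.
This image would form 13.125 cm past lens 1, i.e. 5.625 cm beyond lens 2, so it is a virtual object for lens 2: d_o2 = 7.5 - 13.125 = -5.625 cm.
Applying the thin-lens equation again with f_2 = 27 cm and d_o2 = -5.625 cm gives d_i2 = 4.655 cm.
m_2 = -(4.655)/(-5.625) = 0.8276.
Total m = m_1 x m_2 = (-0.7500)(0.8276) = -0.6207.

-0.621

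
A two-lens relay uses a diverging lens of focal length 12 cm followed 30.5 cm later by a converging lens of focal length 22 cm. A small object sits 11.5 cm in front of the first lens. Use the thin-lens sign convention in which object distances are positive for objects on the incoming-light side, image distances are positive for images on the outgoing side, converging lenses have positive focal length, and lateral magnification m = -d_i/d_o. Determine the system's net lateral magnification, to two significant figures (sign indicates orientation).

Lens 1: 1/d_i1 = 1/f_1 - 1/d_o1 = 1/(-12) - 1/11.5 = -0.17029 cm^-1, so d_i1 = -5.872 cm.
m_1 = -(-5.872)/11.5 = 0.5106.
With d_i1 < 0 the first image is virtual and lies on the object side; the object distance for lens 2 is d_o2 = 30.5 - (-5.872) = 36.372 cm.
Lens 2: 1/d_i2 = 1/f_2 - 1/d_o2 = 1/22 - 1/(36.372) = 0.01796 cm^-1, so d_i2 = 55.676 cm.
m_2 = -(55.676)/(36.372) = -1.5307.
Overall magnification: m = m_1 m_2 = -0.7816.

-0.78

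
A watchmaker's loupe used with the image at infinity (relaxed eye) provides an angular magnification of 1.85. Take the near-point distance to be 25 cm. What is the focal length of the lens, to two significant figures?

14 cm

For the image at infinity, M = D/f.
f = D/M = 25/1.85 = 13.514 cm.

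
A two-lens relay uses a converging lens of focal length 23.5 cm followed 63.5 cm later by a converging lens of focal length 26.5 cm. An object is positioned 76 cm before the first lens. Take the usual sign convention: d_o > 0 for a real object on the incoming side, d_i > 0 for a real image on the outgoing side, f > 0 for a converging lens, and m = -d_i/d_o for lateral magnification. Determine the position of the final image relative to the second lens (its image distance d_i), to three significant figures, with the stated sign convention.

Applying the thin-lens equation to the first lens, 1/23.5 = 1/76 + 1/d_i1, which gives d_i1 = 34.019 cm.
The intermediate image is 34.019 cm to the right of lens 1, so d_o2 = L - d_i1 = 63.5 - 34.019 = 29.481 cm.
Applying the thin-lens equation again with f_2 = 26.5 cm and d_o2 = 29.481 cm gives d_i2 = 262.079 cm.

262 cm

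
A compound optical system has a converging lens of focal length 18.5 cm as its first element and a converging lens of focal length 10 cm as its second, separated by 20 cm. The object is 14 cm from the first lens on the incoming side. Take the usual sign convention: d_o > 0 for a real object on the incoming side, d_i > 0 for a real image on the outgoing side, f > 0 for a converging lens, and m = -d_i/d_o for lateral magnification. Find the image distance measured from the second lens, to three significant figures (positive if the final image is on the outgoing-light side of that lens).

11.5 cm

First lens: d_i1 = 1/(1/18.5 - 1/14) = -57.556 cm.
The intermediate image is virtual, 57.556 cm to the left of lens 1, so d_o2 = L - d_i1 = 20 - (-57.556) = 77.556 cm.
Second lens: d_i2 = 1/(1/10 - 1/(77.556)) = 11.480 cm.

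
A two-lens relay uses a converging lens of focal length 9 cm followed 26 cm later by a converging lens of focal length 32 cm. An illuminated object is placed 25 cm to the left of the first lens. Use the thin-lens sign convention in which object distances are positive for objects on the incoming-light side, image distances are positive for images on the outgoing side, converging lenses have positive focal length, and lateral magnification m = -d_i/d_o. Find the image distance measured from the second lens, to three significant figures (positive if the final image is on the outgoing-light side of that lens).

-19.0 cm

Lens 1: 1/d_i1 = 1/f_1 - 1/d_o1 = 1/9 - 1/25 = 0.07111 cm^-1, so d_i1 = 14.063 cm.
Object distance for lens 2: d_o2 = 26 - 14.063 = 11.937 cm.
Lens 2: 1/d_i2 = 1/f_2 - 1/d_o2 = 1/32 - 1/(11.937) = -0.05252 cm^-1, so d_i2 = -19.040 cm.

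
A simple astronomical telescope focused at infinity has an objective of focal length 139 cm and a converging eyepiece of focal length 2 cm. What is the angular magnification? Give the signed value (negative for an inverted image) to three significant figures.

M = -f_obj/f_eye = -139/(2) = -69.500.

-69.5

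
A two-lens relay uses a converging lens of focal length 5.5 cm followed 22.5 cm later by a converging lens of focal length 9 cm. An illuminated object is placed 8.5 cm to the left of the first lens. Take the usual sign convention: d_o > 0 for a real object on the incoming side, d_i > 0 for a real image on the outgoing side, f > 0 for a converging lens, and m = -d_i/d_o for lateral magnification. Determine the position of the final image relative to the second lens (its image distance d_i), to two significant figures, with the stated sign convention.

-30 cm

Applying the thin-lens equation to the first lens, 1/5.5 = 1/8.5 + 1/d_i1, which gives d_i1 = 15.583 cm.
The intermediate image is 15.583 cm to the right of lens 1, so d_o2 = L - d_i1 = 22.5 - 15.583 = 6.917 cm.
Applying the thin-lens equation again with f_2 = 9 cm and d_o2 = 6.917 cm gives d_i2 = -29.880 cm.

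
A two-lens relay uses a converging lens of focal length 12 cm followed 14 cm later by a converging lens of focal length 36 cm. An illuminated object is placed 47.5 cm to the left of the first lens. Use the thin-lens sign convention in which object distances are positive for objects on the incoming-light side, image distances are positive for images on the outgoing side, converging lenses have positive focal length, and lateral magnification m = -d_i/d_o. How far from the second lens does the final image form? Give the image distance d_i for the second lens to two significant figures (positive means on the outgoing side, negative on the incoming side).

Lens 1: 1/d_i1 = 1/f_1 - 1/d_o1 = 1/12 - 1/47.5 = 0.06228 cm^-1, so d_i1 = 16.056 cm.
Since 16.056 cm > 14 cm, the first image lies past the second lens and serves as a virtual object: d_o2 = L - d_i1 = -2.056 cm.
Lens 2: 1/d_i2 = 1/f_2 - 1/d_o2 = 1/36 - 1/(-2.056) = 0.51408 cm^-1, so d_i2 = 1.945 cm.

1.9 cm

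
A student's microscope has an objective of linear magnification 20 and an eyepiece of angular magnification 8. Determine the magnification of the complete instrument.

The overall magnification of a compound microscope is the product of the objective and eyepiece magnifications:
M = M_obj x M_eye = 20 x 8 = 160.

160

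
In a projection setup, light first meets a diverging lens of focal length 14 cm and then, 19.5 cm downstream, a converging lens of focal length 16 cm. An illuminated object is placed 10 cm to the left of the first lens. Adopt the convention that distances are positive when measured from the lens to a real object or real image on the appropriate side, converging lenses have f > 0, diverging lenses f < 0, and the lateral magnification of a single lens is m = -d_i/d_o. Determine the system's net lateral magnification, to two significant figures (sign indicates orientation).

-1.0

First lens: d_i1 = 1/(1/(-14) - 1/10) = -5.833 cm.
m_1 = -(-5.833)/10 = 0.5833.
The intermediate image is virtual, 5.833 cm to the left of lens 1, so d_o2 = L - d_i1 = 19.5 - (-5.833) = 25.333 cm.
Second lens: d_i2 = 1/(1/16 - 1/(25.333)) = 43.429 cm.
m_2 = -(43.429)/(25.333) = -1.7143.
Overall magnification: m = m_1 m_2 = -1.0000.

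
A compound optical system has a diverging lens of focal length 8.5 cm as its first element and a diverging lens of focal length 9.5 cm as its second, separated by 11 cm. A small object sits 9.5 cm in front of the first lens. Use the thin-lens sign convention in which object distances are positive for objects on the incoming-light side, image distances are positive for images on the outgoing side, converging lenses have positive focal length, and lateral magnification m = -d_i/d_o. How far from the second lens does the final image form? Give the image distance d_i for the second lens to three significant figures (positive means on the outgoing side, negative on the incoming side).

First lens: d_i1 = 1/(1/(-8.5) - 1/9.5) = -4.486 cm.
The intermediate image is virtual, 4.486 cm to the left of lens 1, so d_o2 = L - d_i1 = 11 - (-4.486) = 15.486 cm.
Second lens: d_i2 = 1/(1/(-9.5) - 1/(15.486)) = -5.888 cm.

-5.89 cm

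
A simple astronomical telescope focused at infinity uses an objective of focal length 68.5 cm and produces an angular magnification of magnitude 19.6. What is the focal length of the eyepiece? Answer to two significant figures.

|M| = f_obj/f_eye, so f_eye = f_obj/|M| = 68.5/19.6 = 3.495 cm.

3.5 cm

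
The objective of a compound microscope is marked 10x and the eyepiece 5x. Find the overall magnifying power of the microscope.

50

The overall magnification of a compound microscope is the product of the objective and eyepiece magnifications:
M = M_obj x M_eye = 10 x 5 = 50.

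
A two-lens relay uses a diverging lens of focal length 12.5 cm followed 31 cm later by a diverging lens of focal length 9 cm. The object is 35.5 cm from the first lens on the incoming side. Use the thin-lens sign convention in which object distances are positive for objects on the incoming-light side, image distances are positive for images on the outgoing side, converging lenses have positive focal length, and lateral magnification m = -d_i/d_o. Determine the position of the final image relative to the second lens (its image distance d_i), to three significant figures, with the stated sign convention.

-7.36 cm

Lens 1: 1/d_i1 = 1/f_1 - 1/d_o1 = 1/(-12.5) - 1/35.5 = -0.10817 cm^-1, so d_i1 = -9.245 cm.
The intermediate image is virtual, 9.245 cm to the left of lens 1, so d_o2 = L - d_i1 = 31 - (-9.245) = 40.245 cm.
Lens 2: 1/d_i2 = 1/f_2 - 1/d_o2 = 1/(-9) - 1/(40.245) = -0.13596 cm^-1, so d_i2 = -7.355 cm.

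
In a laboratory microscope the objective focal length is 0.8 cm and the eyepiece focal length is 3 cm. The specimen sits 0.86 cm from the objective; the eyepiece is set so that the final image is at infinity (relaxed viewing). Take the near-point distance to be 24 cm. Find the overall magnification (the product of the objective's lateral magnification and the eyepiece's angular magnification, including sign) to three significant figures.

Objective: 1/d_i = 1/f_obj - 1/d_o = 1/0.8 - 1/0.86 = 0.08721 cm^-1, so d_i = 11.467 cm.
m_obj = -d_i/d_o = -11.467/0.86 = -13.333.
Eyepiece angular magnification (image at infinity): M_eye = D/f_e = 24/3 = 8.000.
Overall M = m_obj x M_eye = (-13.333)(8.000) = -106.67.

-107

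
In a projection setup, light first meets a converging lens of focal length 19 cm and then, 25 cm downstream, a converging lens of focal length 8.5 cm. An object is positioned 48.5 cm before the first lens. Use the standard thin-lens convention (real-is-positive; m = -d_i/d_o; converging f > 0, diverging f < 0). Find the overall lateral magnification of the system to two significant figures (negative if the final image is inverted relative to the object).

-0.37

First lens: d_i1 = 1/(1/19 - 1/48.5) = 31.237 cm.
m_1 = -(31.237)/48.5 = -0.6441.
This image would form 31.237 cm past lens 1, i.e. 6.237 cm beyond lens 2, so it is a virtual object for lens 2: d_o2 = 25 - 31.237 = -6.237 cm.
Second lens: d_i2 = 1/(1/8.5 - 1/(-6.237)) = 3.597 cm.
m_2 = -(3.597)/(-6.237) = 0.5768.
The system's lateral magnification is m_1 m_2 = (-0.6441)(0.5768) = -0.3715.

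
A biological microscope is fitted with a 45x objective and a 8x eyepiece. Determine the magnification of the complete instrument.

360

The overall magnification of a compound microscope is the product of the objective and eyepiece magnifications:
M = M_obj x M_eye = 45 x 8 = 360.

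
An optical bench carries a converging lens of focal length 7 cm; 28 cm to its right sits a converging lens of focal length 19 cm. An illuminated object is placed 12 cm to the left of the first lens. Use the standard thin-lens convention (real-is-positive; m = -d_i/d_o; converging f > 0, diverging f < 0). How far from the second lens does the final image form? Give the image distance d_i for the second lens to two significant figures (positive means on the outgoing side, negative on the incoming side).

First lens: d_i1 = 1/(1/7 - 1/12) = 16.800 cm.
Object distance for lens 2: d_o2 = 28 - 16.800 = 11.200 cm.
Second lens: d_i2 = 1/(1/19 - 1/(11.200)) = -27.282 cm.

-27 cm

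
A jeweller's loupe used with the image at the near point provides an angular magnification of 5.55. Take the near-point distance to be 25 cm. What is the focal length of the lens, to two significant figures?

5.5 cm

For the image at the near point, M = 1 + D/f.
f = D/(M - 1) = 25/(5.55 - 1) = 5.495 cm.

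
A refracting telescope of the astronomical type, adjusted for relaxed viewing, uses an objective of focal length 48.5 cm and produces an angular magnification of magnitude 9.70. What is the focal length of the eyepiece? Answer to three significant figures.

5.00 cm

|M| = f_obj/f_eye, so f_eye = f_obj/|M| = 48.5/9.7 = 5.000 cm.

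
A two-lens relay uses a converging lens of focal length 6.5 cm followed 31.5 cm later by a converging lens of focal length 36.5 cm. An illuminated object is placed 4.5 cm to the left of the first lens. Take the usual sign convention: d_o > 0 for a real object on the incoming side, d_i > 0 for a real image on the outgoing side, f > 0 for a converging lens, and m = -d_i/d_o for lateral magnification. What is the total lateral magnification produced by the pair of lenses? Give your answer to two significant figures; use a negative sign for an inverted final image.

-12

Lens 1: 1/d_i1 = 1/f_1 - 1/d_o1 = 1/6.5 - 1/4.5 = -0.06838 cm^-1, so d_i1 = -14.625 cm.
m_1 = -(-14.625)/4.5 = 3.2500.
With d_i1 < 0 the first image is virtual and lies on the object side; the object distance for lens 2 is d_o2 = 31.5 - (-14.625) = 46.125 cm.
Lens 2: 1/d_i2 = 1/f_2 - 1/d_o2 = 1/36.5 - 1/(46.125) = 0.00572 cm^-1, so d_i2 = 174.916 cm.
m_2 = -(174.916)/(46.125) = -3.7922.
Overall magnification: m = m_1 m_2 = -12.3247.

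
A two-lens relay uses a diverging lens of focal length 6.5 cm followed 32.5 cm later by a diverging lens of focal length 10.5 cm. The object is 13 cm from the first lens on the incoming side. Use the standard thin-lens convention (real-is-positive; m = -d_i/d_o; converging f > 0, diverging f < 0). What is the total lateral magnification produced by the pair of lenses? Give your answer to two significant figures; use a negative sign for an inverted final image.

0.074

Lens 1: 1/d_i1 = 1/f_1 - 1/d_o1 = 1/(-6.5) - 1/13 = -0.23077 cm^-1, so d_i1 = -4.333 cm.
m_1 = -(-4.333)/13 = 0.3333.
The intermediate image is virtual, 4.333 cm to the left of lens 1, so d_o2 = L - d_i1 = 32.5 - (-4.333) = 36.833 cm.
Lens 2: 1/d_i2 = 1/f_2 - 1/d_o2 = 1/(-10.5) - 1/(36.833) = -0.12239 cm^-1, so d_i2 = -8.171 cm.
m_2 = -(-8.171)/(36.833) = 0.2218.
The system's lateral magnification is m_1 m_2 = (0.3333)(0.2218) = 0.0739.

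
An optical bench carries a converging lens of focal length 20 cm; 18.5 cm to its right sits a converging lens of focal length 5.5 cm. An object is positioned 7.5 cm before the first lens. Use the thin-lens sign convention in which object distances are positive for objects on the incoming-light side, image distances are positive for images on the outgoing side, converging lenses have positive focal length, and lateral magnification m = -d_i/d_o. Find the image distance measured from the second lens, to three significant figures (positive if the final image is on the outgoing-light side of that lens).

6.71 cm

Applying the thin-lens equation to the first lens, 1/20 = 1/7.5 + 1/d_i1, which gives d_i1 = -12.000 cm.
The intermediate image is virtual, 12.000 cm to the left of lens 1, so d_o2 = L - d_i1 = 18.5 - (-12.000) = 30.500 cm.
Applying the thin-lens equation again with f_2 = 5.5 cm and d_o2 = 30.500 cm gives d_i2 = 6.710 cm.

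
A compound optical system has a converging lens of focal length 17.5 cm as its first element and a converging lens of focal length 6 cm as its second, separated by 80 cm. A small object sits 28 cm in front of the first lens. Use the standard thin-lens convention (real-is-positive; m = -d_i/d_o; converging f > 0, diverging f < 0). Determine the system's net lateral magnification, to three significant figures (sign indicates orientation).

0.366

Applying the thin-lens equation to the first lens, 1/17.5 = 1/28 + 1/d_i1, which gives d_i1 = 46.667 cm.
Its lateral magnification is m_1 = -d_i1/d_o1 = -(46.667)/28 = -1.6667.
Object distance for lens 2: d_o2 = 80 - 46.667 = 33.333 cm.
Applying the thin-lens equation again with f_2 = 6 cm and d_o2 = 33.333 cm gives d_i2 = 7.317 cm.
m_2 = -(7.317)/(33.333) = -0.2195.
The system's lateral magnification is m_1 m_2 = (-1.6667)(-0.2195) = 0.3659.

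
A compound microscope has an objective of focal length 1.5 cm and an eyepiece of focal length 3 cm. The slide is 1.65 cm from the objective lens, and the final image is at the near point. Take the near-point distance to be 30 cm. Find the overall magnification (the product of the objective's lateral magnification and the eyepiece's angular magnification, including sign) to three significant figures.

-110

Objective: 1/d_i = 1/f_obj - 1/d_o = 1/1.5 - 1/1.65 = 0.06061 cm^-1, so d_i = 16.500 cm.
m_obj = -d_i/d_o = -16.500/1.65 = -10.000.
Eyepiece angular magnification (image at near point): M_eye = 1 + D/f_e = 1 + 30/3 = 11.000.
Overall M = m_obj x M_eye = (-10.000)(11.000) = -110.00.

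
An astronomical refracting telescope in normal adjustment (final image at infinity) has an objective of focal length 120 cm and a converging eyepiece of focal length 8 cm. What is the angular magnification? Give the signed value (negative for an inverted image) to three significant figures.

M = -f_obj/f_eye = -120/(8) = -15.000.

-15.0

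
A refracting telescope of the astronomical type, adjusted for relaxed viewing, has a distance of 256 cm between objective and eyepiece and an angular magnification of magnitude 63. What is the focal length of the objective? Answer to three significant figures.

252 cm

In normal adjustment the tube length equals f_obj + f_eye and |M| = f_obj/f_eye.
So f_obj = 63 f_eye and 63 f_eye + f_eye = 256 cm, giving f_eye = 256/64 = 4.000 cm and f_obj = 252.000 cm.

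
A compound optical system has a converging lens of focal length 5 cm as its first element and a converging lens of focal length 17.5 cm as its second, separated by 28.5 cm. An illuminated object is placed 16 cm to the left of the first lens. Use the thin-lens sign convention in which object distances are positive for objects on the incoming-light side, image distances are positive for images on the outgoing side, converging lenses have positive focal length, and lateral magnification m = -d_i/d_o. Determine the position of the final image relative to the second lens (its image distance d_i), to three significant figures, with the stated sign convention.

99.7 cm

Lens 1: 1/d_i1 = 1/f_1 - 1/d_o1 = 1/5 - 1/16 = 0.13750 cm^-1, so d_i1 = 7.273 cm.
That image sits 21.227 cm in front of the second lens, so d_o2 = 21.227 cm.
Lens 2: 1/d_i2 = 1/f_2 - 1/d_o2 = 1/17.5 - 1/(21.227) = 0.01003 cm^-1, so d_i2 = 99.665 cm.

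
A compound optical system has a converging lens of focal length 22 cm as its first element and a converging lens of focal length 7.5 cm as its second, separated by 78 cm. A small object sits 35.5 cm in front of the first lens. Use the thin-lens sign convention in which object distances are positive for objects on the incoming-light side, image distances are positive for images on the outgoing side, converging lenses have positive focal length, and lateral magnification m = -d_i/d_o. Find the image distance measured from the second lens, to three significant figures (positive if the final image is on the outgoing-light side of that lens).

Lens 1: 1/d_i1 = 1/f_1 - 1/d_o1 = 1/22 - 1/35.5 = 0.01729 cm^-1, so d_i1 = 57.852 cm.
That image sits 20.148 cm in front of the second lens, so d_o2 = 20.148 cm.
Lens 2: 1/d_i2 = 1/f_2 - 1/d_o2 = 1/7.5 - 1/(20.148) = 0.08370 cm^-1, so d_i2 = 11.947 cm.

11.9 cm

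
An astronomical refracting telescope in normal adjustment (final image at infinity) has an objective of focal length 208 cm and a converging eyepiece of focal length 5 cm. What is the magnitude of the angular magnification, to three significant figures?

|M| = f_obj/|f_eye| = 208/5 = 41.600.

41.6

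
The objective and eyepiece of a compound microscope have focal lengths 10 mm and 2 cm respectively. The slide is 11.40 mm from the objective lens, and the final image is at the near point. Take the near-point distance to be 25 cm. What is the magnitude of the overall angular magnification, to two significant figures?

96

Convert to cm: f_obj = 10 mm = 1 cm; d_o = 11.40 mm = 1.14 cm.
Objective: 1/d_i = 1/f_obj - 1/d_o = 1/1 - 1/1.14 = 0.12281 cm^-1, so d_i = 8.143 cm.
m_obj = -d_i/d_o = -8.143/1.14 = -7.143.
Eyepiece angular magnification (image at near point): M_eye = 1 + D/f_e = 1 + 25/2 = 13.500.
Overall M = m_obj x M_eye = (-7.143)(13.500) = -96.43.
|M| = 96.43.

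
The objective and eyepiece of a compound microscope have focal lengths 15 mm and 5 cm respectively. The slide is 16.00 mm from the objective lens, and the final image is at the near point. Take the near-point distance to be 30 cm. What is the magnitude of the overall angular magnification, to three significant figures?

105

Convert to cm: f_obj = 15 mm = 1.5 cm; d_o = 16.00 mm = 1.60 cm.
Objective: 1/d_i = 1/f_obj - 1/d_o = 1/1.5 - 1/1.60 = 0.04167 cm^-1, so d_i = 24.000 cm.
m_obj = -d_i/d_o = -24.000/1.60 = -15.000.
Eyepiece angular magnification (image at near point): M_eye = 1 + D/f_e = 1 + 30/5 = 7.000.
Overall M = m_obj x M_eye = (-15.000)(7.000) = -105.00.
|M| = 105.00.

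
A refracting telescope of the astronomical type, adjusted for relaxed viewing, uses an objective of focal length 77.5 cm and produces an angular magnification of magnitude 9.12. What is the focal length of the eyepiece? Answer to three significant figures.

|M| = f_obj/f_eye, so f_eye = f_obj/|M| = 77.5/9.12 = 8.498 cm.

8.50 cm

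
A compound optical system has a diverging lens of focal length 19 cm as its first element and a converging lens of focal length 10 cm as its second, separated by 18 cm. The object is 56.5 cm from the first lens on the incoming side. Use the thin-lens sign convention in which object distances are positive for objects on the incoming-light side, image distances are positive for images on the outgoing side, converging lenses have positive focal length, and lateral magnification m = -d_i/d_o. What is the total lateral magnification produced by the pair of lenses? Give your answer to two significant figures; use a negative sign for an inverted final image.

First lens: d_i1 = 1/(1/(-19) - 1/56.5) = -14.219 cm.
m_1 = -(-14.219)/56.5 = 0.2517.
The intermediate image is virtual, 14.219 cm to the left of lens 1, so d_o2 = L - d_i1 = 18 - (-14.219) = 32.219 cm.
Second lens: d_i2 = 1/(1/10 - 1/(32.219)) = 14.501 cm.
m_2 = -(14.501)/(32.219) = -0.4501.
Total m = m_1 x m_2 = (0.2517)(-0.4501) = -0.1133.

-0.11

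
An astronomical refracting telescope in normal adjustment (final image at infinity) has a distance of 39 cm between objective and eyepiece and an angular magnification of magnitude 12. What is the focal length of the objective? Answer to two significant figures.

36 cm

In normal adjustment the tube length equals f_obj + f_eye and |M| = f_obj/f_eye.
So f_obj = 12 f_eye and 12 f_eye + f_eye = 39 cm, giving f_eye = 39/13 = 3.000 cm and f_obj = 36.000 cm.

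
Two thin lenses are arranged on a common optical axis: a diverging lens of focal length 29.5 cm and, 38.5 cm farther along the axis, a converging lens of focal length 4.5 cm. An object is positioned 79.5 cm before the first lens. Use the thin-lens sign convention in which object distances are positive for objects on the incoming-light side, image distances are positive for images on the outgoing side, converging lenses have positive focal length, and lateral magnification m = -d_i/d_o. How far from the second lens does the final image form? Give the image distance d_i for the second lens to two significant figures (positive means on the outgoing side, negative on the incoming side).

First lens: d_i1 = 1/(1/(-29.5) - 1/79.5) = -21.516 cm.
The intermediate image is virtual, 21.516 cm to the left of lens 1, so d_o2 = L - d_i1 = 38.5 - (-21.516) = 60.016 cm.
Second lens: d_i2 = 1/(1/4.5 - 1/(60.016)) = 4.865 cm.

4.9 cm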